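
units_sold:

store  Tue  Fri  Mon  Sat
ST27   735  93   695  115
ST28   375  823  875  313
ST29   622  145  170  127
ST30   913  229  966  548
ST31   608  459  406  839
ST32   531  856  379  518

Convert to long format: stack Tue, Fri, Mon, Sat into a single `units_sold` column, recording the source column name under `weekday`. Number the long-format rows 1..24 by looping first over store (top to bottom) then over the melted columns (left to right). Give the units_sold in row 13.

913

24 rows total (6 × 4). Row 13: index ⌊(13-1)/4⌋ = 3 into store → ST30; (13-1) mod 4 = 0 into the melted columns → Tue.
So row 13 is (ST30, Tue, 913); units_sold = 913.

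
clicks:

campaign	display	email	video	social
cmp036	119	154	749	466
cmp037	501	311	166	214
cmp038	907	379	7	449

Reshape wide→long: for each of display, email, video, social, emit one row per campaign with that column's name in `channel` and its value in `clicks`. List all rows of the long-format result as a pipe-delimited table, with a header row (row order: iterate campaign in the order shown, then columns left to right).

| campaign | channel | clicks |
| cmp036 | display | 119 |
| cmp036 | email | 154 |
| cmp036 | video | 749 |
| cmp036 | social | 466 |
| cmp037 | display | 501 |
| cmp037 | email | 311 |
| cmp037 | video | 166 |
| cmp037 | social | 214 |
| cmp038 | display | 907 |
| cmp038 | email | 379 |
| cmp038 | video | 7 |
| cmp038 | social | 449 |

Each (campaign, column) pair becomes one row: 3 × 4 = 12 rows.
For example, (cmp036, display) → clicks=119.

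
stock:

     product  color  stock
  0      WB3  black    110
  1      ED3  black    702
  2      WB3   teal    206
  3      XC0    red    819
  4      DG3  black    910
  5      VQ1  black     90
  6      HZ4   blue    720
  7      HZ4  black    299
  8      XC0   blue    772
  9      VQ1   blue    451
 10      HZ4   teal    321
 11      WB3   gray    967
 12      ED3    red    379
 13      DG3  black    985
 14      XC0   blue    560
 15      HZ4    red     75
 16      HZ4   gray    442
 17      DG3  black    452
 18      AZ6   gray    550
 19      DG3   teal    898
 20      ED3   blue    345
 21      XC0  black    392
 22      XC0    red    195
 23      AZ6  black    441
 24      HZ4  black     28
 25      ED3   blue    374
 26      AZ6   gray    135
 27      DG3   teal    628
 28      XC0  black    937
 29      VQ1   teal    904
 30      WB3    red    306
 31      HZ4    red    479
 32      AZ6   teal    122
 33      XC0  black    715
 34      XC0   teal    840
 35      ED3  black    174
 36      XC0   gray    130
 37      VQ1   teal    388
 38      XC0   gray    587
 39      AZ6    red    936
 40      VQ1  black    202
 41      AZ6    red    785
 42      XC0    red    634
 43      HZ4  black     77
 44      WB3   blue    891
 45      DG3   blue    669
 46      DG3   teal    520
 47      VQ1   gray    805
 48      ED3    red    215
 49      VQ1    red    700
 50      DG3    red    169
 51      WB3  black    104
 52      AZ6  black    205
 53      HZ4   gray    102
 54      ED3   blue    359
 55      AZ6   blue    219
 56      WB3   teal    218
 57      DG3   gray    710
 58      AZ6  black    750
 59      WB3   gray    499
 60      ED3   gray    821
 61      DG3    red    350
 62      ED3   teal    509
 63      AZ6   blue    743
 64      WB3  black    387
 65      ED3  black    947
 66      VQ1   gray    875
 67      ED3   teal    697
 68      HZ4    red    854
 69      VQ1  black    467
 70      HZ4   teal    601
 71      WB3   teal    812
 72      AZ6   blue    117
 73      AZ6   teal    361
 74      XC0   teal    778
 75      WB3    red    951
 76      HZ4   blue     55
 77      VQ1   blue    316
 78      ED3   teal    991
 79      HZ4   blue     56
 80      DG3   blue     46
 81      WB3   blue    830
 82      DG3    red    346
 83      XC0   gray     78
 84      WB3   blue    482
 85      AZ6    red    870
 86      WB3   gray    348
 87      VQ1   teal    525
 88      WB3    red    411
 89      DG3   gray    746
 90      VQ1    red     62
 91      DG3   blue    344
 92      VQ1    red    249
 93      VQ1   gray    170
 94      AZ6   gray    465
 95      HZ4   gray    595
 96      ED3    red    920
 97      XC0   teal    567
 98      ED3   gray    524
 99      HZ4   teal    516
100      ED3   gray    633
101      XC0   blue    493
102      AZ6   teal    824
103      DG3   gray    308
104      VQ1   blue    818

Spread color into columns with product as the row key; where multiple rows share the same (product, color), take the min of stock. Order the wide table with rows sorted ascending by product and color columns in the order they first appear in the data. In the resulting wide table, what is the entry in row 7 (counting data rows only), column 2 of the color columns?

With rows sorted ascending by product, row 7 is product=XC0. color columns in first-appearance order: black, teal, red, blue, gray; column 2 is teal.
Long rows with product=XC0, color=teal: min(840, 778, 567) = 567.

567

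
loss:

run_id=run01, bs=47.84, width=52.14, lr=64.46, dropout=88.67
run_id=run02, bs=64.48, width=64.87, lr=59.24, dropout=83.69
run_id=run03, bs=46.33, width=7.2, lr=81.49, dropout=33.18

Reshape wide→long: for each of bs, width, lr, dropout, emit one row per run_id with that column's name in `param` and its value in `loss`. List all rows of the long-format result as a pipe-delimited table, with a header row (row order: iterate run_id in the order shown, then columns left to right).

Each (run_id, column) pair becomes one row: 3 × 4 = 12 rows.
For example, (run01, bs) → loss=47.84.

| run_id | param | loss |
| run01 | bs | 47.84 |
| run01 | width | 52.14 |
| run01 | lr | 64.46 |
| run01 | dropout | 88.67 |
| run02 | bs | 64.48 |
| run02 | width | 64.87 |
| run02 | lr | 59.24 |
| run02 | dropout | 83.69 |
| run03 | bs | 46.33 |
| run03 | width | 7.2 |
| run03 | lr | 81.49 |
| run03 | dropout | 33.18 |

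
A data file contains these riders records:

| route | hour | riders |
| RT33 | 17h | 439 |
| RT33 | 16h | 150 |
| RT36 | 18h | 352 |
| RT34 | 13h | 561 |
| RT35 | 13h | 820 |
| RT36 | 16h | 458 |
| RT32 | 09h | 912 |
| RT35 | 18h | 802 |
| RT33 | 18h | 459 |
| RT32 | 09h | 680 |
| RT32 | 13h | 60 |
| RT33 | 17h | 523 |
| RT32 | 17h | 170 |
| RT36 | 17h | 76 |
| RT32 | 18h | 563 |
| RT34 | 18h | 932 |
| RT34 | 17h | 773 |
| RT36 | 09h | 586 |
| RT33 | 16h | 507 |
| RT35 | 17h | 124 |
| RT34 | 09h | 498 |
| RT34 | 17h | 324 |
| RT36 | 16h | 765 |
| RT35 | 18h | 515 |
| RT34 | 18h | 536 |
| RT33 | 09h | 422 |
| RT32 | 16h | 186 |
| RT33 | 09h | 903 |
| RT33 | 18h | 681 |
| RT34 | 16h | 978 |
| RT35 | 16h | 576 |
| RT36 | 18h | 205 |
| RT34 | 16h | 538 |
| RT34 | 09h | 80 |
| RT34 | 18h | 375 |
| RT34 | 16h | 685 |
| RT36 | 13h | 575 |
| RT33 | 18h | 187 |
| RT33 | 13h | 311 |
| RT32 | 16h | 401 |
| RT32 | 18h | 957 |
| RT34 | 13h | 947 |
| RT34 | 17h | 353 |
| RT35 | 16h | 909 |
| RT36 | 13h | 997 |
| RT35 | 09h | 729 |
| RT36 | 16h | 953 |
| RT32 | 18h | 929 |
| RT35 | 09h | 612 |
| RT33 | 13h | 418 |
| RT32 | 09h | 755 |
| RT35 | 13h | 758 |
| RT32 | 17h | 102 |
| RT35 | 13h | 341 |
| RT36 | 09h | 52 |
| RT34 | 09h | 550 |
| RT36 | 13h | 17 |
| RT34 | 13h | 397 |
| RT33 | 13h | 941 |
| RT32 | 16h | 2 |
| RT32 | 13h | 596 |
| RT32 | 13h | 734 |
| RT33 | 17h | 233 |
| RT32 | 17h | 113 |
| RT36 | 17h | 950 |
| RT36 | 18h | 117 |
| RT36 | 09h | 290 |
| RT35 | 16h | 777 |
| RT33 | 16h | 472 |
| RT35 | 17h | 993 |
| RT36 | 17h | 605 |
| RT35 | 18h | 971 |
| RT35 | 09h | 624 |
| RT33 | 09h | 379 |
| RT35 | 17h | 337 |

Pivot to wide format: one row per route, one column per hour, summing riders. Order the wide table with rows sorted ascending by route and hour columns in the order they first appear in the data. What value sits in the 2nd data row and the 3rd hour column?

1327

With rows sorted ascending by route, row 2 is route=RT33. hour columns in first-appearance order: 17h, 16h, 18h, 13h, 09h; column 3 is 18h.
Long rows with route=RT33, hour=18h: 459 + 681 + 187 = 1327.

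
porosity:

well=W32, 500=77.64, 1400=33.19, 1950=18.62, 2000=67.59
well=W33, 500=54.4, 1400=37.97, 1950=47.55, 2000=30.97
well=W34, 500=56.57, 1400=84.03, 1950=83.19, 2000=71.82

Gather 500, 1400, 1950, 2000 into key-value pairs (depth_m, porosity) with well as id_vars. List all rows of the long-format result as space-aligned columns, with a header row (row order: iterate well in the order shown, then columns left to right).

Each (well, column) pair becomes one row: 3 × 4 = 12 rows.
For example, (W32, 500) → porosity=77.64.

well  depth_m  porosity
W32   500      77.64   
W32   1400     33.19   
W32   1950     18.62   
W32   2000     67.59   
W33   500      54.4    
W33   1400     37.97   
W33   1950     47.55   
W33   2000     30.97   
W34   500      56.57   
W34   1400     84.03   
W34   1950     83.19   
W34   2000     71.82   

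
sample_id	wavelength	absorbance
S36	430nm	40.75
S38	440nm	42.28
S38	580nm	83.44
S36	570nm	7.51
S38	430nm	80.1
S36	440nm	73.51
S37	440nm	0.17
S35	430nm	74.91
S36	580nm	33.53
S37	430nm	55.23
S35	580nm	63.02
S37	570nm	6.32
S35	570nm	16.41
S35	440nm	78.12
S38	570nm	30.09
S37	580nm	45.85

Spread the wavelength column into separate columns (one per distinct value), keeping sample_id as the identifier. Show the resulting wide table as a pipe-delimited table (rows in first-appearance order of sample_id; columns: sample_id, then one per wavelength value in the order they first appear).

| sample_id | 430nm | 440nm | 580nm | 570nm |
| S36 | 40.75 | 73.51 | 33.53 | 7.51 |
| S38 | 80.1 | 42.28 | 83.44 | 30.09 |
| S37 | 55.23 | 0.17 | 45.85 | 6.32 |
| S35 | 74.91 | 78.12 | 63.02 | 16.41 |

Columns: sample_id plus the 4 distinct wavelength values (430nm, 440nm, 580nm, 570nm).
For example, row S36 column 430nm takes absorbance=40.75 from the long row (S36, 430nm).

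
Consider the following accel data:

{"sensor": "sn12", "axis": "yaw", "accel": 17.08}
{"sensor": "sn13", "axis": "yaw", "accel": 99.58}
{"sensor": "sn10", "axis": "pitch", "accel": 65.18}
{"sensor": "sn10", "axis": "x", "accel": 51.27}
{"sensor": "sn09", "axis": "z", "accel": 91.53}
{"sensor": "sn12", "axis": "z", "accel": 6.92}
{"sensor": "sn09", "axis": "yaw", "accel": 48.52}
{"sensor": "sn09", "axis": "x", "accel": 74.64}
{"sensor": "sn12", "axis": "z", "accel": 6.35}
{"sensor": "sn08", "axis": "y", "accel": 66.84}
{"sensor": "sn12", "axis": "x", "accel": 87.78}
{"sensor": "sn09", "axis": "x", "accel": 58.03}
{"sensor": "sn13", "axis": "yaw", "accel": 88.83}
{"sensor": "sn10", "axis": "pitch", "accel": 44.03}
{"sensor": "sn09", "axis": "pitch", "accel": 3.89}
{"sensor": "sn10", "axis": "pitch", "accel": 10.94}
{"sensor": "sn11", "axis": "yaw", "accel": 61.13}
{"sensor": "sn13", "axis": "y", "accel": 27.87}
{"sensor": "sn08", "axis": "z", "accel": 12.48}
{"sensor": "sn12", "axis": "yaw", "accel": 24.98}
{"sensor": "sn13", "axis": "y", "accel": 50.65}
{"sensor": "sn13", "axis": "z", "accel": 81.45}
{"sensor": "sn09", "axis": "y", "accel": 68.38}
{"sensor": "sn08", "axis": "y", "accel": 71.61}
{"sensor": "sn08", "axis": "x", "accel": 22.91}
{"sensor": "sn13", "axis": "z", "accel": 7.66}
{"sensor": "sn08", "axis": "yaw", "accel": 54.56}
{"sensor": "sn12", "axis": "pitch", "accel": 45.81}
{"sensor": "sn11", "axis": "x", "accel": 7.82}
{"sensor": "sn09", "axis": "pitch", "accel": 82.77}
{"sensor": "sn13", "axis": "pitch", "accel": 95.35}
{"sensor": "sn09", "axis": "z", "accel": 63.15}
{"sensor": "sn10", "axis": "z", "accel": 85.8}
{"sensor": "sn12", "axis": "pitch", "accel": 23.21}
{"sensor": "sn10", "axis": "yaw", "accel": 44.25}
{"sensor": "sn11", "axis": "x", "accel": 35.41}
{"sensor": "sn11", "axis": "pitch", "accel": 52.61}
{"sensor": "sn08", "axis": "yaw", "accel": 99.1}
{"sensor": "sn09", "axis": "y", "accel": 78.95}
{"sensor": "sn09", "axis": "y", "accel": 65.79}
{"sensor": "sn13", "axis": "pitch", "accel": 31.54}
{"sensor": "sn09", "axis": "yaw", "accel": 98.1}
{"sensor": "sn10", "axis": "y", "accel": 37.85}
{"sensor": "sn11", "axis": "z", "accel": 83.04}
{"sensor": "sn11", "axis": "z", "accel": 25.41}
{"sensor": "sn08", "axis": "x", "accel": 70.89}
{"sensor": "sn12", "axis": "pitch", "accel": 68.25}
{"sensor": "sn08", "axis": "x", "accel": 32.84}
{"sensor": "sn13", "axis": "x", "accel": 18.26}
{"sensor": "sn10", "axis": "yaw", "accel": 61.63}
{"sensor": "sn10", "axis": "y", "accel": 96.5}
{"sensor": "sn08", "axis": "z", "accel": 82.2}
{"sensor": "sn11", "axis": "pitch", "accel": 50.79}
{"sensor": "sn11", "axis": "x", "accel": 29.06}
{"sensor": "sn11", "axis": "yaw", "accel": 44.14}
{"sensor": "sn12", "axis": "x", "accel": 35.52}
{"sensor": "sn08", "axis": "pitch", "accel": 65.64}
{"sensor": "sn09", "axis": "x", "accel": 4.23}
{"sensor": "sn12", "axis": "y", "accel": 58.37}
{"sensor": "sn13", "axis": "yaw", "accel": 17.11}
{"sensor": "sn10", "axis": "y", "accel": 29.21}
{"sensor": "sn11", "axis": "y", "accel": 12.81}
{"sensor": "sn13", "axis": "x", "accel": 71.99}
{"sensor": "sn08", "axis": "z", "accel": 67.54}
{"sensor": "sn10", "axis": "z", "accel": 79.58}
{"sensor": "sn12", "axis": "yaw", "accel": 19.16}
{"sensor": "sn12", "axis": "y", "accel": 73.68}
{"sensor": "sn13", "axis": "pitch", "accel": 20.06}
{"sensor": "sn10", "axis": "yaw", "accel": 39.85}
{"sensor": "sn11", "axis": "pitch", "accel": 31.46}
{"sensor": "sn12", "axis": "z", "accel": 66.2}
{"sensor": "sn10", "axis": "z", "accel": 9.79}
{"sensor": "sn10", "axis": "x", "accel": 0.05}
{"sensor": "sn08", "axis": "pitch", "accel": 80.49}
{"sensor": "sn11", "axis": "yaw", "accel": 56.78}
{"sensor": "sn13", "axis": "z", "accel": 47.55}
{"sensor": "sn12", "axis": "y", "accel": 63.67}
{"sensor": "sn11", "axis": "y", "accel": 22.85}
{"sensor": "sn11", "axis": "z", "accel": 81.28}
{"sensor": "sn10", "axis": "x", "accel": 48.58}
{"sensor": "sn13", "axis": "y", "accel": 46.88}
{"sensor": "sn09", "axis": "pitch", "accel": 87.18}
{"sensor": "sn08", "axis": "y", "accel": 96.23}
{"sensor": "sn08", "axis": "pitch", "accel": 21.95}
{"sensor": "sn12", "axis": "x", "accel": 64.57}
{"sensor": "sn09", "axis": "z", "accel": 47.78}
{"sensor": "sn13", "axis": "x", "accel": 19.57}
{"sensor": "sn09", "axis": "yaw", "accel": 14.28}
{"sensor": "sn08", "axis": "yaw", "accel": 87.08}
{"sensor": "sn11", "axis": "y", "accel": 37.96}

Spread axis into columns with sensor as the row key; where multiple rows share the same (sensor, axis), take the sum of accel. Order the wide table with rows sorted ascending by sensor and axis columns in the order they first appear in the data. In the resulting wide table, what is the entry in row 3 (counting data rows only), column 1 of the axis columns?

With rows sorted ascending by sensor, row 3 is sensor=sn10. axis columns in first-appearance order: yaw, pitch, x, z, y; column 1 is yaw.
Long rows with sensor=sn10, axis=yaw: 44.25 + 61.63 + 39.85 = 145.73.

145.73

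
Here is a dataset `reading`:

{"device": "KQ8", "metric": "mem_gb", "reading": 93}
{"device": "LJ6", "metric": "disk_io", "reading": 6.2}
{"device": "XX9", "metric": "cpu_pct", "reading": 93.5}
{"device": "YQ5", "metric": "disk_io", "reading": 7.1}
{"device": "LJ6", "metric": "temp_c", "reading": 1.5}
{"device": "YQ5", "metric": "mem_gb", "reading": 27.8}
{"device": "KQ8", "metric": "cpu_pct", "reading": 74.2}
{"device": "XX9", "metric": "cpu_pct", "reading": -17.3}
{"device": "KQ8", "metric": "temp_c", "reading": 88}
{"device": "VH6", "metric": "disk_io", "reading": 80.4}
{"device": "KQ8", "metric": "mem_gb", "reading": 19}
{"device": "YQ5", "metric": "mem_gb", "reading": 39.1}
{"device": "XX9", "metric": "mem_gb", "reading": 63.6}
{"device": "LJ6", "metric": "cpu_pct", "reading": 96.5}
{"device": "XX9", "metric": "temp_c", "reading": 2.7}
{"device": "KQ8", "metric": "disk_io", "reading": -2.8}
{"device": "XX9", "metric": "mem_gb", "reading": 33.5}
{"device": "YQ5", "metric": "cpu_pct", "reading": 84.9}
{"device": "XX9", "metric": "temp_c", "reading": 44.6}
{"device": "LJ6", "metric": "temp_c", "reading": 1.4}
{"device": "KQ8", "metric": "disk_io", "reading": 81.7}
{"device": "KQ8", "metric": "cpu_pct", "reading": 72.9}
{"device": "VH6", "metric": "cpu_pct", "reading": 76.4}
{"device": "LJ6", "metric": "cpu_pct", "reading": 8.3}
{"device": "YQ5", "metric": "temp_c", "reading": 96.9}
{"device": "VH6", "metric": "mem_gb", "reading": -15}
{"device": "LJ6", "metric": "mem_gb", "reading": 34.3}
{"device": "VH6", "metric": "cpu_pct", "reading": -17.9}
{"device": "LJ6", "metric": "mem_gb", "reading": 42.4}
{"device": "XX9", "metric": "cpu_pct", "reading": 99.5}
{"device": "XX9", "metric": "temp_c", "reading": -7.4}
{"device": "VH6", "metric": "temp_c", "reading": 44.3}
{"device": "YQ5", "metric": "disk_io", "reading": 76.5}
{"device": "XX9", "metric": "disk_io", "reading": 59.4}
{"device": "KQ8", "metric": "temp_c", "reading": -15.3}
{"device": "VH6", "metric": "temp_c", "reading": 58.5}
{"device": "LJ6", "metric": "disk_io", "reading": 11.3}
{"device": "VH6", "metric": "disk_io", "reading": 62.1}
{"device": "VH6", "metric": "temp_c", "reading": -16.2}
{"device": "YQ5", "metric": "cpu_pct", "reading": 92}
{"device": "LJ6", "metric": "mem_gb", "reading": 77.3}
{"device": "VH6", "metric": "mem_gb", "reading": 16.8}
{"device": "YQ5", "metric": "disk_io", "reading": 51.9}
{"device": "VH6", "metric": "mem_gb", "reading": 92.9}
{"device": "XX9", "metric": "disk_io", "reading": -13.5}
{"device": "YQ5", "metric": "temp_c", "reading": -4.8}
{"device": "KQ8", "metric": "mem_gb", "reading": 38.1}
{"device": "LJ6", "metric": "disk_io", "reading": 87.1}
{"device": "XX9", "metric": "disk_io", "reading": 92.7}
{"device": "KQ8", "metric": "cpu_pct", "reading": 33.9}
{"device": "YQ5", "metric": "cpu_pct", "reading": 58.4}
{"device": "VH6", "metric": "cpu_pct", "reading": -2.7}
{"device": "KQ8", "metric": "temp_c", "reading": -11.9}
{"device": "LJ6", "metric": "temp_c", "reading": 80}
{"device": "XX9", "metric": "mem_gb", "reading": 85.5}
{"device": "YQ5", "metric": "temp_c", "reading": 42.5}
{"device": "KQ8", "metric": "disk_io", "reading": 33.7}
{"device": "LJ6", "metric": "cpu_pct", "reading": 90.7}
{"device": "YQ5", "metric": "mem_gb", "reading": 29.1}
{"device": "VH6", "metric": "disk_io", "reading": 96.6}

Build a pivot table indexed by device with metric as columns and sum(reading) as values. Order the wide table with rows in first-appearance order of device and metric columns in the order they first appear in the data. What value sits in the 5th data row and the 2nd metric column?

239.1

With rows in first-appearance order of device, row 5 is device=VH6. metric columns in first-appearance order: mem_gb, disk_io, cpu_pct, temp_c; column 2 is disk_io.
Long rows with device=VH6, metric=disk_io: 80.4 + 62.1 + 96.6 = 239.1.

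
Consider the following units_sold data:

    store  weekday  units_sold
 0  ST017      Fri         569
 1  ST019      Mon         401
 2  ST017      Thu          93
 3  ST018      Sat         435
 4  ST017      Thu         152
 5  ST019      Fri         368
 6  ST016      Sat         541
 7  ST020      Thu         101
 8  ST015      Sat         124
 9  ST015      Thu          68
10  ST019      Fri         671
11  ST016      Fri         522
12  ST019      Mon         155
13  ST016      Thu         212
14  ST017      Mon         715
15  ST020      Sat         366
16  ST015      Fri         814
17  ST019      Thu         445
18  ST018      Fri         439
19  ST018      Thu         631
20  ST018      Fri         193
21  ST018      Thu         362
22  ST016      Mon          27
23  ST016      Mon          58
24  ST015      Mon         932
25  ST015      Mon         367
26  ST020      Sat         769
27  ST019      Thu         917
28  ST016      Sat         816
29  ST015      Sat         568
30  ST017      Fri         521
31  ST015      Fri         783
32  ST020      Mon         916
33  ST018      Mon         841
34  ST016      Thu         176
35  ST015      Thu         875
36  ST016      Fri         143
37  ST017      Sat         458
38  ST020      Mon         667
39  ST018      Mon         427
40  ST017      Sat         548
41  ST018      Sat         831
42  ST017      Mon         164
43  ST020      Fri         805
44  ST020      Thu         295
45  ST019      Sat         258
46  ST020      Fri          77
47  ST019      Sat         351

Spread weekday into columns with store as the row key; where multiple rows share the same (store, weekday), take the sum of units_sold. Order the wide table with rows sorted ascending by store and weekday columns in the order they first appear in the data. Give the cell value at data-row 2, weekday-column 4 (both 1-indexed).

1357

With rows sorted ascending by store, row 2 is store=ST016. weekday columns in first-appearance order: Fri, Mon, Thu, Sat; column 4 is Sat.
Long rows with store=ST016, weekday=Sat: 541 + 816 = 1357.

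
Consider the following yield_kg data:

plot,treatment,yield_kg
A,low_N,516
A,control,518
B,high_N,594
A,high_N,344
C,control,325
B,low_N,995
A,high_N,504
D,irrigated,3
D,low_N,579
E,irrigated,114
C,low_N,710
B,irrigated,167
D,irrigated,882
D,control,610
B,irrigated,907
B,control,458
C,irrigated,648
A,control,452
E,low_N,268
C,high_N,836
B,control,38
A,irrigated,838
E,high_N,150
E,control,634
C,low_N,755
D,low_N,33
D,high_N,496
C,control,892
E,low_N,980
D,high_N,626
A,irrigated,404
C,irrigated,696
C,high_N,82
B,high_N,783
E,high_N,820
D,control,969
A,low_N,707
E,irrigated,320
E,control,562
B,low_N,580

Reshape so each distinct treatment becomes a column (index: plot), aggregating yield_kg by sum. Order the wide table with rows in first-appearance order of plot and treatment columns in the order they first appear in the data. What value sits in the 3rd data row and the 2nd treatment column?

1217

With rows in first-appearance order of plot, row 3 is plot=C. treatment columns in first-appearance order: low_N, control, high_N, irrigated; column 2 is control.
Long rows with plot=C, treatment=control: 325 + 892 = 1217.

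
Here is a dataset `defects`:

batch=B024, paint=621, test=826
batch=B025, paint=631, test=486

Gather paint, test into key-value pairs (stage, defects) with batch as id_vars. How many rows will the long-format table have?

4

2 batch values × 2 melted columns = 4 rows.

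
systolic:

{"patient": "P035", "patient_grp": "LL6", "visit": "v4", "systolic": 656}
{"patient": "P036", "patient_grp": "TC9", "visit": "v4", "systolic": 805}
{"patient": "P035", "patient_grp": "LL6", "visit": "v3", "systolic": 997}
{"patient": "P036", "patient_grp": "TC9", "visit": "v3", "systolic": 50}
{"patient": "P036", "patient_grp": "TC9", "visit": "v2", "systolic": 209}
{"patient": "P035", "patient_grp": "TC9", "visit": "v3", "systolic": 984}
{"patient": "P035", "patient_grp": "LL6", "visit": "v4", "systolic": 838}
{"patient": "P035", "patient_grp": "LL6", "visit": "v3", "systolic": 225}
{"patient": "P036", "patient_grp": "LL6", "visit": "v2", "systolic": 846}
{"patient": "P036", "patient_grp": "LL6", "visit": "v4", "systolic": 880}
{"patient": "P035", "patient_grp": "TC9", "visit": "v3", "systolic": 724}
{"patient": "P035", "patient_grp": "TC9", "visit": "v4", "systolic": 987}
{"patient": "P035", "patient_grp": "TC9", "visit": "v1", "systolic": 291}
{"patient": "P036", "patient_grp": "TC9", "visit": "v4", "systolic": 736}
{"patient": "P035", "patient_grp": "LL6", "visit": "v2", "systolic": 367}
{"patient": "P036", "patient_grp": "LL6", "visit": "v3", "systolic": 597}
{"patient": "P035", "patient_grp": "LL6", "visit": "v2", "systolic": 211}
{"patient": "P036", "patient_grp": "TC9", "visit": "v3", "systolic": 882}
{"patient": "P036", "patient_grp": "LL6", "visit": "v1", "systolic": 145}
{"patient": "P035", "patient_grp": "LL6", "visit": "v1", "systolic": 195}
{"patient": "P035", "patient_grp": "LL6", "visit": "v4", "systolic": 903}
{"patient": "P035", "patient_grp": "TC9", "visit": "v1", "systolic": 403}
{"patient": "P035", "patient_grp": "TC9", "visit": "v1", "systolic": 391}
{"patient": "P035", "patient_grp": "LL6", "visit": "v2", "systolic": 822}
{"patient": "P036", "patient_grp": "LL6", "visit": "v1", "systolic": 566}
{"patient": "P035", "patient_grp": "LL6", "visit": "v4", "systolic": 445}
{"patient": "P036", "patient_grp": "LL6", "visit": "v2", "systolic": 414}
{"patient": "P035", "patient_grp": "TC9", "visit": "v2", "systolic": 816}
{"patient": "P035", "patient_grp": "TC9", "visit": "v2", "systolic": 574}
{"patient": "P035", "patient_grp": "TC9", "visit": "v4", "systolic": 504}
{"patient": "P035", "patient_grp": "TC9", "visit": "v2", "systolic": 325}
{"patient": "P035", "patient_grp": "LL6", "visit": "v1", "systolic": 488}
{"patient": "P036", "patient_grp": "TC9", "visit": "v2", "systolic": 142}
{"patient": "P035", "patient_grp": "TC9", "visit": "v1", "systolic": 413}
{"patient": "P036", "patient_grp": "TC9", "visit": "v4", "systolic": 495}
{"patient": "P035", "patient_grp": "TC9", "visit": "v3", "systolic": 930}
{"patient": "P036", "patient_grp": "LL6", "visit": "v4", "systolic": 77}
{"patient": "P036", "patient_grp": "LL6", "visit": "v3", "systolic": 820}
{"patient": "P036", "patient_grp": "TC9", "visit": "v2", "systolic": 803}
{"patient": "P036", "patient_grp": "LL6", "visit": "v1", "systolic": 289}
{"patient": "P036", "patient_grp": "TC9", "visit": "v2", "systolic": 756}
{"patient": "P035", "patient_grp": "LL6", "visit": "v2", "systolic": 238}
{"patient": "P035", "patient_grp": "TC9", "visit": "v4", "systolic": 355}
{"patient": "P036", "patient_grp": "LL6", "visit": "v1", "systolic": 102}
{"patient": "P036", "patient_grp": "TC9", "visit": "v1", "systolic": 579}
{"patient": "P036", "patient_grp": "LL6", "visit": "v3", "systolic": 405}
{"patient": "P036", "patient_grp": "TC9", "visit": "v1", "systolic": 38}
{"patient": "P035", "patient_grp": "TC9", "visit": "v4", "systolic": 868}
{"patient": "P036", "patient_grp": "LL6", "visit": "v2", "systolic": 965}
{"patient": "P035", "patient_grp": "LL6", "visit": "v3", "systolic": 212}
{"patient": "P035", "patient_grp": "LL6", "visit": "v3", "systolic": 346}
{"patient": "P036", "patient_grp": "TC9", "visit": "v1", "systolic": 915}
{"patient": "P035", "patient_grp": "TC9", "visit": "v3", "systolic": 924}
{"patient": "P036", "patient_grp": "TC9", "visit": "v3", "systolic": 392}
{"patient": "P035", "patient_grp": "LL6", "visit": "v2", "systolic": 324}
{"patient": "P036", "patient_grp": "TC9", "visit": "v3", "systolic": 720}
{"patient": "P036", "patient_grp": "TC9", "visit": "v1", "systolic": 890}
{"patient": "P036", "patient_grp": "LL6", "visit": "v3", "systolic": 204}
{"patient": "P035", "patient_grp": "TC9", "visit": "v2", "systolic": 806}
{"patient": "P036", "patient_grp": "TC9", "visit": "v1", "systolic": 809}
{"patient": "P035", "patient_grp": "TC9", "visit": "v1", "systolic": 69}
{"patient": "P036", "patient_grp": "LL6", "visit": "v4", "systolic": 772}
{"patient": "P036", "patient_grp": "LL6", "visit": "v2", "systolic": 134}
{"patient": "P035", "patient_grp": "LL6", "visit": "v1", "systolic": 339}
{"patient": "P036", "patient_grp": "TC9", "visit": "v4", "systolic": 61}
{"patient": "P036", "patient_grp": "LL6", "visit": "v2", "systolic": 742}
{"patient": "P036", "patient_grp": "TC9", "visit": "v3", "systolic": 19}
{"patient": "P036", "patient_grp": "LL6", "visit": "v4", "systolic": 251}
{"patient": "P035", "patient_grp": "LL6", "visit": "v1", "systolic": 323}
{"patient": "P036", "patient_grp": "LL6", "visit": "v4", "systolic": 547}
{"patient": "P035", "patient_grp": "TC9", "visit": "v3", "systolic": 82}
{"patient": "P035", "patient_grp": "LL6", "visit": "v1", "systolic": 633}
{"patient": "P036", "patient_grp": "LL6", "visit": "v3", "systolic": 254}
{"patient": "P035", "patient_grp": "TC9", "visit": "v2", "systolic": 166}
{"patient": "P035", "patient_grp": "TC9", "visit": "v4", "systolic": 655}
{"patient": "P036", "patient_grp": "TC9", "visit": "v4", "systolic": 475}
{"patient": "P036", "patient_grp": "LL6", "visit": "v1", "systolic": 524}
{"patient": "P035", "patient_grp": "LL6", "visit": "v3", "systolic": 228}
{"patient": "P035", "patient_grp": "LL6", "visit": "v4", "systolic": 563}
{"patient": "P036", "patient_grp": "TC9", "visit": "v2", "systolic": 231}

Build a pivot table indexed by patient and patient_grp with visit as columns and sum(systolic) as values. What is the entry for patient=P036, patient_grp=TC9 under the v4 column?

2572

Rows with patient=P036, patient_grp=TC9 and visit=v4: systolic values are 805, 736, 495, 61, 475.
805 + 736 + 495 + 61 + 475 = 2572.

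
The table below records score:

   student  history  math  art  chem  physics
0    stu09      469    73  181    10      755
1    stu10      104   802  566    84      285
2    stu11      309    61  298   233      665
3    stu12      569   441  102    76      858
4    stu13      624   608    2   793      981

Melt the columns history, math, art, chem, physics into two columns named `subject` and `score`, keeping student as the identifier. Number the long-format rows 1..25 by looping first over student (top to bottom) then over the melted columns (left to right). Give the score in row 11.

25 rows total (5 × 5). Row 11: index ⌊(11-1)/5⌋ = 2 into student → stu11; (11-1) mod 5 = 0 into the melted columns → history.
So row 11 is (stu11, history, 309); score = 309.

309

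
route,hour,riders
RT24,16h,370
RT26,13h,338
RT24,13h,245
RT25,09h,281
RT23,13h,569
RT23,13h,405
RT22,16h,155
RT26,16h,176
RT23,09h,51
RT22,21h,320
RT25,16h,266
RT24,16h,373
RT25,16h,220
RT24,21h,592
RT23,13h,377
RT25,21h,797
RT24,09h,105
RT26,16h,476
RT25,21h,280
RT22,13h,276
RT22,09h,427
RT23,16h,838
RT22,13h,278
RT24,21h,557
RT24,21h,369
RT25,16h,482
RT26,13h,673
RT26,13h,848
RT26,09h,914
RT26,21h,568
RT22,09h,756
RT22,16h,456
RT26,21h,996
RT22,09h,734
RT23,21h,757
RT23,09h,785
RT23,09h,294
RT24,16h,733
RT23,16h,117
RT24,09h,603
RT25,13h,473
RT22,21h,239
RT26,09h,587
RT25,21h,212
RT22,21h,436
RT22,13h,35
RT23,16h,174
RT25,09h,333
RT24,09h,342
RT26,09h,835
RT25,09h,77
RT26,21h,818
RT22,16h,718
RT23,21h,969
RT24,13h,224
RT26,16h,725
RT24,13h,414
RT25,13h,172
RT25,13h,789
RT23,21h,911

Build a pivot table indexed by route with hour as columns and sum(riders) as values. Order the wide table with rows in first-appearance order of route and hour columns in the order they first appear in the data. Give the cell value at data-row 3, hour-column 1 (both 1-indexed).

968

With rows in first-appearance order of route, row 3 is route=RT25. hour columns in first-appearance order: 16h, 13h, 09h, 21h; column 1 is 16h.
Long rows with route=RT25, hour=16h: 266 + 220 + 482 = 968.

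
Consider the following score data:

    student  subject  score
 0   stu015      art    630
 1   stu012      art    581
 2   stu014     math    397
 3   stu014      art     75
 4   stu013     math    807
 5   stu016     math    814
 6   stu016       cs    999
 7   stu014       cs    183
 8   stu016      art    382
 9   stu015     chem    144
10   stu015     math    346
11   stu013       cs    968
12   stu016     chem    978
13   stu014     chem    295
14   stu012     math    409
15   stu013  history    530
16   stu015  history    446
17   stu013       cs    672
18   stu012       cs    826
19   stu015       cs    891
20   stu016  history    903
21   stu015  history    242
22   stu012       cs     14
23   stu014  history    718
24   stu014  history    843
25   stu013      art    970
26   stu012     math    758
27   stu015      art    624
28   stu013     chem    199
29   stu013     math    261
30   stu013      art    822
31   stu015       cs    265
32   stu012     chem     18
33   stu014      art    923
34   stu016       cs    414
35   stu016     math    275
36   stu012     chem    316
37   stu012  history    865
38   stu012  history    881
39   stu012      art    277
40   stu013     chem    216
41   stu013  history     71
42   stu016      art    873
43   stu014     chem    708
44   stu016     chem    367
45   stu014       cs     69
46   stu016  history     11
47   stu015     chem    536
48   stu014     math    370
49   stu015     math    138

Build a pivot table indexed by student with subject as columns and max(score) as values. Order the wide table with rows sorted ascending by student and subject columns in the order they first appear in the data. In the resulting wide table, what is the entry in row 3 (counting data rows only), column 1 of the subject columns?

923

With rows sorted ascending by student, row 3 is student=stu014. subject columns in first-appearance order: art, math, cs, chem, history; column 1 is art.
Long rows with student=stu014, subject=art: max(75, 923) = 923.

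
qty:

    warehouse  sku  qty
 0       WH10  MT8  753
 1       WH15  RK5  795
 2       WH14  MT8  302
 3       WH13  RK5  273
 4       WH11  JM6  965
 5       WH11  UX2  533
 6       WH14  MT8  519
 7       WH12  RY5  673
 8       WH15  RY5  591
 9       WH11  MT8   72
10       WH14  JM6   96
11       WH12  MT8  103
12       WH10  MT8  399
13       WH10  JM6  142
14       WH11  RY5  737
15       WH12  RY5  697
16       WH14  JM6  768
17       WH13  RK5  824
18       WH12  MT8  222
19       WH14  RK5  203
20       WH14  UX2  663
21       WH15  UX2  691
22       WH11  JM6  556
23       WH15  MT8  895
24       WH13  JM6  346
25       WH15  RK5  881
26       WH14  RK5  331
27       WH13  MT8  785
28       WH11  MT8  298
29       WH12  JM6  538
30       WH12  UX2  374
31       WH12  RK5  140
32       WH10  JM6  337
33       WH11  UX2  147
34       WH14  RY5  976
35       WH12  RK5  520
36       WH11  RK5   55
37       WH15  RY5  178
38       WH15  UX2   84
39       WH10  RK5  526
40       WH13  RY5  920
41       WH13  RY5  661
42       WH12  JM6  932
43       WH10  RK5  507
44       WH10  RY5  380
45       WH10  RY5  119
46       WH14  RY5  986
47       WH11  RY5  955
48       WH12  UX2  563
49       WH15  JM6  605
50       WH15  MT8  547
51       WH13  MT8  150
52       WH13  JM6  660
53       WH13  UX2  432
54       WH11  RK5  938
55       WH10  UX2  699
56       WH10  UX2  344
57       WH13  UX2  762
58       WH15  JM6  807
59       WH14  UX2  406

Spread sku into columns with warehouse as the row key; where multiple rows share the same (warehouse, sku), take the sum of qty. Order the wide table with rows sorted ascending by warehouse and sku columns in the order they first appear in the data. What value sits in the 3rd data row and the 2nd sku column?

With rows sorted ascending by warehouse, row 3 is warehouse=WH12. sku columns in first-appearance order: MT8, RK5, JM6, UX2, RY5; column 2 is RK5.
Long rows with warehouse=WH12, sku=RK5: 140 + 520 = 660.

660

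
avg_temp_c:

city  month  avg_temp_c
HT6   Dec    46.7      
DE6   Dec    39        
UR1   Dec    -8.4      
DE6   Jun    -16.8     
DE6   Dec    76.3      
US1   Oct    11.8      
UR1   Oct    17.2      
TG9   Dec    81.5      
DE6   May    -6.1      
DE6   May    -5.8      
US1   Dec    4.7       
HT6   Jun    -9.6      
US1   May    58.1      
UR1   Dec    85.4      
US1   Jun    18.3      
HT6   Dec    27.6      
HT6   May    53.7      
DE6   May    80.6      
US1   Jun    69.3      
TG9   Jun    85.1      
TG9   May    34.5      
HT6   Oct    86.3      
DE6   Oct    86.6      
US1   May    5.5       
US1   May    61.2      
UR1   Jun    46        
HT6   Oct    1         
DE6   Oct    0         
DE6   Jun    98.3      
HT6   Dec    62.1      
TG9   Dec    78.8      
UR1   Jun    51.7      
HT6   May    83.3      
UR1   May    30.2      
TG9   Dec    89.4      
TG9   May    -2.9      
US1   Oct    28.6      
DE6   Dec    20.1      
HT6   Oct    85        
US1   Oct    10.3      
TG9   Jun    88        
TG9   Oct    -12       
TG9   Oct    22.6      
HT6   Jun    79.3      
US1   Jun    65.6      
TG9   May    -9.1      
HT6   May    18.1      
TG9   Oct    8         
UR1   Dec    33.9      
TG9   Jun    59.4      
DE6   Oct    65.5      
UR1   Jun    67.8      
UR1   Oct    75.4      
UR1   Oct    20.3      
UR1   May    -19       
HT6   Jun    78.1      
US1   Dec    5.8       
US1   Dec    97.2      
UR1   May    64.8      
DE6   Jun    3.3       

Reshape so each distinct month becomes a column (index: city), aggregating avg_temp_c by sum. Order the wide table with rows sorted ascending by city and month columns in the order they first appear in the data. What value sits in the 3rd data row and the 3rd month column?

With rows sorted ascending by city, row 3 is city=TG9. month columns in first-appearance order: Dec, Jun, Oct, May; column 3 is Oct.
Long rows with city=TG9, month=Oct: -12 + 22.6 + 8 = 18.6.

18.6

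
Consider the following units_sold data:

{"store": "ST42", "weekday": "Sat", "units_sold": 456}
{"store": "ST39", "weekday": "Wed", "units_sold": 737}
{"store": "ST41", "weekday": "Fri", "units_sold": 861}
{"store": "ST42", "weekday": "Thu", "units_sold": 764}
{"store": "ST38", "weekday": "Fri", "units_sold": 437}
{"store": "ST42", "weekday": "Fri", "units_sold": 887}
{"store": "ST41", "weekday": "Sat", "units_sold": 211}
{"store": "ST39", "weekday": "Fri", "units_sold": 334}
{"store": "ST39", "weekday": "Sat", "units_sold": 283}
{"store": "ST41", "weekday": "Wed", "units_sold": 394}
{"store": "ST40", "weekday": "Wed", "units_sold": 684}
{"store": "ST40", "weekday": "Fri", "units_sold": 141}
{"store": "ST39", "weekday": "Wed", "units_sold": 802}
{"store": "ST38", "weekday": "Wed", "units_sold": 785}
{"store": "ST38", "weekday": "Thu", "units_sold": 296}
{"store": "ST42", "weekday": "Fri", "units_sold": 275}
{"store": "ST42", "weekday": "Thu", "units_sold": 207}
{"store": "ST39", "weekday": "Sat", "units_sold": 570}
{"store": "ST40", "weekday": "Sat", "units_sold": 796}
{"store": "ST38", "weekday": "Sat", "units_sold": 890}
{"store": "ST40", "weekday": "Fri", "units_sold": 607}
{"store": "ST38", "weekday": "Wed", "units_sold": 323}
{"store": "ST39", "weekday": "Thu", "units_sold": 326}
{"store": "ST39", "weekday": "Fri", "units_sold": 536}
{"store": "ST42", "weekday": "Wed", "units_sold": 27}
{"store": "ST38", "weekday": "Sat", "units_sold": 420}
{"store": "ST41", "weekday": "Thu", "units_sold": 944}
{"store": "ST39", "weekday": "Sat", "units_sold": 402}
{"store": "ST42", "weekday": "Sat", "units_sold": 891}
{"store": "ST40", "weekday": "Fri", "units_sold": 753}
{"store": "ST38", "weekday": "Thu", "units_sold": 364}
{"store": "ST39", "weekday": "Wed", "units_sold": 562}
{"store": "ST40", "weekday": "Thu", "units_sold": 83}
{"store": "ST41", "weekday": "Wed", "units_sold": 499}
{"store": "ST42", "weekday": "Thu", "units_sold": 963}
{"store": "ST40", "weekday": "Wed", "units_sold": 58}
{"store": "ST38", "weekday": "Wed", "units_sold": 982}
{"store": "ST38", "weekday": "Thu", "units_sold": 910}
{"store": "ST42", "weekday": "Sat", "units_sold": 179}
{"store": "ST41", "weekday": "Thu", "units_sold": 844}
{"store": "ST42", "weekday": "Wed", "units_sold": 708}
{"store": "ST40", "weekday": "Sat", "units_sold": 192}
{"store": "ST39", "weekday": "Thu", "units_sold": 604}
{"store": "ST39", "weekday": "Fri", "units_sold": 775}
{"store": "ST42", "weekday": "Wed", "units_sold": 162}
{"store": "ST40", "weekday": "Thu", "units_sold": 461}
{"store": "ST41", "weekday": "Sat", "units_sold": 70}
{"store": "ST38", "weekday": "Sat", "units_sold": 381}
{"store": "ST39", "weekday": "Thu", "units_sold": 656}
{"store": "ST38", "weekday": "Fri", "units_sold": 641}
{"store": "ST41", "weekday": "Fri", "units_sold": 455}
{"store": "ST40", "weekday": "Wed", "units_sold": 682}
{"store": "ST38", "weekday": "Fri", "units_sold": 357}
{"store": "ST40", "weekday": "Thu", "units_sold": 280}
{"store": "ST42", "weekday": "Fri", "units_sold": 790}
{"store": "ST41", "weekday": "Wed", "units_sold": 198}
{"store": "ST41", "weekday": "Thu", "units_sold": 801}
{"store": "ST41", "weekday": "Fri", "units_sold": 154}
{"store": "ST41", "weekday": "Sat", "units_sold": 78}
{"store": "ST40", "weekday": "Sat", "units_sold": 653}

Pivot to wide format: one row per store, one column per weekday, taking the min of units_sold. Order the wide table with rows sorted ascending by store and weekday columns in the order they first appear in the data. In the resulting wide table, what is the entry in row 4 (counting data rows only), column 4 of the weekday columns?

801

With rows sorted ascending by store, row 4 is store=ST41. weekday columns in first-appearance order: Sat, Wed, Fri, Thu; column 4 is Thu.
Long rows with store=ST41, weekday=Thu: min(944, 844, 801) = 801.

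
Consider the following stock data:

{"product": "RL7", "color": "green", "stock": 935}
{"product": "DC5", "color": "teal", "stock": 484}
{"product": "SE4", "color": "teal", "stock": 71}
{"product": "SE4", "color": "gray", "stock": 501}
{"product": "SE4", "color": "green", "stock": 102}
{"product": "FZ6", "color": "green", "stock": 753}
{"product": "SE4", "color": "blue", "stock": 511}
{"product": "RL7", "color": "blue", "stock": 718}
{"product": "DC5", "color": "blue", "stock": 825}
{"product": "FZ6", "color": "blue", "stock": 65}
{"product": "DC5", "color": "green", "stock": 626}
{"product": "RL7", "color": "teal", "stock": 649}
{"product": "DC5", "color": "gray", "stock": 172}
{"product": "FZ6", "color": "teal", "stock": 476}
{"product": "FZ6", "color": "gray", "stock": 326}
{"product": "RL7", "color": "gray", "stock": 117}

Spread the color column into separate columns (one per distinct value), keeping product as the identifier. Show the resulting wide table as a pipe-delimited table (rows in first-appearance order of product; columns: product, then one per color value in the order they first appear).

Columns: product plus the 4 distinct color values (green, teal, gray, blue).
For example, row RL7 column green takes stock=935 from the long row (RL7, green).

| product | green | teal | gray | blue |
| RL7 | 935 | 649 | 117 | 718 |
| DC5 | 626 | 484 | 172 | 825 |
| SE4 | 102 | 71 | 501 | 511 |
| FZ6 | 753 | 476 | 326 | 65 |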